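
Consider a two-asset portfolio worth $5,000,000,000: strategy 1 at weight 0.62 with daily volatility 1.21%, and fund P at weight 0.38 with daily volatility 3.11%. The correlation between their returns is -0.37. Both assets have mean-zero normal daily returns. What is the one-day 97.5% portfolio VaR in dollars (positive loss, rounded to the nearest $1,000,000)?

σ_p² = 0.62²·1.21² + 0.38²·3.11² + 2·-0.37·0.62·0.38·1.21·3.11 = 1.3034 (%²).
σ_p = √1.3034 = 1.142%.
At 97.5%, z = 1.960.
VaR = 1.960 × 1.142% = 2.238%; on $5,000,000,000 that is $111,900,000.

$112,000,000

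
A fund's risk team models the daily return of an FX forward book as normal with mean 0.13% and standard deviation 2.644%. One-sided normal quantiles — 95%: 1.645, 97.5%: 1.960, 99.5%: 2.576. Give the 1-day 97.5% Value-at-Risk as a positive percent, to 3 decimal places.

VaR = −μ + z·σ = −(0.13%) + 1.960 × 2.644% = 5.052%.

5.052%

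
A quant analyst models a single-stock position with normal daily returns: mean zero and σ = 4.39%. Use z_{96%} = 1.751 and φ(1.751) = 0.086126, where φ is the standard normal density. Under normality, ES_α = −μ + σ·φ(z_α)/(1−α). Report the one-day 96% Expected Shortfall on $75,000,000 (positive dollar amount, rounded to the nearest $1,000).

$7,089,000

Tail multiplier: φ(z)/(1−α) = 0.086126 / 0.04 = 2.153.
ES = 4.39% × 2.153 = 9.452%.
On $75,000,000: 0.09452 × $75,000,000 = $7,089,000.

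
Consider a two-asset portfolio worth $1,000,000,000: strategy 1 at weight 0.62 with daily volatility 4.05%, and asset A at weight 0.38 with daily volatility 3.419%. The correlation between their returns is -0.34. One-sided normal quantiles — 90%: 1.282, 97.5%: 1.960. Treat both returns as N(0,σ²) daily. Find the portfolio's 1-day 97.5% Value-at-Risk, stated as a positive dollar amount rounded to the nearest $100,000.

$47,100,000

σ_p² = 0.62²·4.05² + 0.38²·3.419² + 2·-0.34·0.62·0.38·4.05·3.419 = 5.7747 (%²).
σ_p = √5.7747 = 2.403%.
VaR = 1.960 × 2.403% = 4.710%; on $1,000,000,000 that is $47,100,000.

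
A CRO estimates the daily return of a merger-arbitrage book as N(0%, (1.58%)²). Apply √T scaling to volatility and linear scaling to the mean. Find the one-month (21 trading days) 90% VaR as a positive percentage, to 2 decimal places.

At 90%, z = 1.282.
σ_{21d} = 1.58% × √21 = 7.240%.
VaR = 1.282 × 7.240% = 9.282%.

9.28%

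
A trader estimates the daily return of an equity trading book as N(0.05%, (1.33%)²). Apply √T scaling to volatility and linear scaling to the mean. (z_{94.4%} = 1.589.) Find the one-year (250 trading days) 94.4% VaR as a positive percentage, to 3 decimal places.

σ_{250d} = 1.33% × √250 = 21.029%; μ_{250d} = 250 × 0.05% = 12.500%.
VaR = −(12.500%) + 1.589 × 21.029% = 20.915%.

20.915%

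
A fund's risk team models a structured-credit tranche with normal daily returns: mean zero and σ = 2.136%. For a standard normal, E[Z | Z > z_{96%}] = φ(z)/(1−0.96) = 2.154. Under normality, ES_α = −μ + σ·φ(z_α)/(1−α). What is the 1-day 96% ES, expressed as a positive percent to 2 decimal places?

ES = 2.136% × 2.154 = 4.601%.

4.60%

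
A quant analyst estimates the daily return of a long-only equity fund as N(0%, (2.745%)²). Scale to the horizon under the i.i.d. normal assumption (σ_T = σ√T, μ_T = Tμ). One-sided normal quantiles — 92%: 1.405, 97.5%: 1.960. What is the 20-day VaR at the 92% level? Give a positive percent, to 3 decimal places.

σ_{20d} = 2.745% × √20 = 12.276%.
VaR = 1.405 × 12.276% = 17.248%.

17.248%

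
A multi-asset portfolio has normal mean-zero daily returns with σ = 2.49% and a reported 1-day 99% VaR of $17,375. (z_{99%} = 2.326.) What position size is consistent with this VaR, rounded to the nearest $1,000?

VaR as a fraction of value: z·σ = 2.326 × 2.49% = 5.79174%.
Position = $17,375 / 0.0579174 = $299,996.

$300,000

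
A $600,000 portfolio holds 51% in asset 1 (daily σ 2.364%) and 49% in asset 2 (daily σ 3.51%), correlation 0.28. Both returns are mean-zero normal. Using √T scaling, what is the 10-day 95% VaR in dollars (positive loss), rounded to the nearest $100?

σ_p = √(0.51²·2.364² + 0.49²·3.51² + 2·0.28·0.51·0.49·2.364·3.51) = 2.361%.
σ_{10d} = 2.361% × √10 = 7.466%.
z(95%) = 1.645.
VaR = 1.645 × 7.466% = 12.282%; on $600,000 that is $73,692.

$73,700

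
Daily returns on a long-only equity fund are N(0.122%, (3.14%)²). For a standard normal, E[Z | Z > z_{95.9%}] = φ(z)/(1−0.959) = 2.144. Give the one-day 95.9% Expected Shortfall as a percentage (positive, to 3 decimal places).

6.610%

ES = −(0.122%) + 3.14% × 2.144 = 6.610%.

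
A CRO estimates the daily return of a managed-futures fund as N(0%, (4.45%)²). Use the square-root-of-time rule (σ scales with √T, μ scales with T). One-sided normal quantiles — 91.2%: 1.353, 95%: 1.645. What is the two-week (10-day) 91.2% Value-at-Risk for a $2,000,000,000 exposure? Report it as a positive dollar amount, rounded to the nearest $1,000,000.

$381,000,000

σ_{10d} = 4.45% × √10 = 14.072%.
VaR = 1.353 × 14.072% = 19.039%.
On $2,000,000,000: 0.19039 × $2,000,000,000 = $380,780,000.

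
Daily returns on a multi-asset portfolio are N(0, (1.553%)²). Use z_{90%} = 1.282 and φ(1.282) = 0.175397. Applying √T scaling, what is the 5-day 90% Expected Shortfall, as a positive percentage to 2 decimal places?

6.09%

σ_{5d} = 1.553% × √5 = 3.473%.
ES multiplier = φ(z)/(1−α) = 0.175397/0.1 = 1.754.
ES = 3.473% × 1.754 = 6.092%.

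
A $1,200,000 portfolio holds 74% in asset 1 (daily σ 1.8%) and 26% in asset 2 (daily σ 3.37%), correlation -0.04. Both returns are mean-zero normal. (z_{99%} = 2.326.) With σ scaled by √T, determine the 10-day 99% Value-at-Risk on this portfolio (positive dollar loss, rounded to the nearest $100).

$138,100

σ_p = √(0.74²·1.8² + 0.26²·3.37² + 2·-0.04·0.74·0.26·1.8·3.37) = 1.565%.
σ_{10d} = 1.565% × √10 = 4.949%.
VaR = 2.326 × 4.949% = 11.511%; on $1,200,000 that is $138,132.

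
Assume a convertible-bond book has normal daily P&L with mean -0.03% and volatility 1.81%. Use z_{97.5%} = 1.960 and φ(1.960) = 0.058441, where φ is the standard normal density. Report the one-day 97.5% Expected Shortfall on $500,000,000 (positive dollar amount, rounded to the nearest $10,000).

$21,310,000

Tail multiplier: φ(z)/(1−α) = 0.058441 / 0.025 = 2.338.
ES = −(-0.03%) + 1.81% × 2.338 = 4.262%.
On $500,000,000: 0.04262 × $500,000,000 = $21,310,000.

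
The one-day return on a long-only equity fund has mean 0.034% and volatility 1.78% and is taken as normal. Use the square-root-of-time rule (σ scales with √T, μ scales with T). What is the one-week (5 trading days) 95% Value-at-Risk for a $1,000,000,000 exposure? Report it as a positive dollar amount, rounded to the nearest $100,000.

At 95%, z = 1.645.
σ_{5d} = 1.78% × √5 = 3.980%; μ_{5d} = 5 × 0.034% = 0.170%.
VaR = −(0.170%) + 1.645 × 3.980% = 6.377%.
On $1,000,000,000: 0.06377 × $1,000,000,000 = $63,770,000.

$63,800,000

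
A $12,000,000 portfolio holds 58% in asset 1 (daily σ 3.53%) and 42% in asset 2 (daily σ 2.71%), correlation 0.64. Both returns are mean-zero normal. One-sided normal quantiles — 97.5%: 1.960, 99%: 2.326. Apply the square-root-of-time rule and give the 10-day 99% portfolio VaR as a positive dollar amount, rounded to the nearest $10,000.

σ_p = √(0.58²·3.53² + 0.42²·2.71² + 2·0.64·0.58·0.42·3.53·2.71) = 2.910%.
σ_{10d} = 2.910% × √10 = 9.202%.
VaR = 2.326 × 9.202% = 21.404%; on $12,000,000 that is $2,568,480.

$2,570,000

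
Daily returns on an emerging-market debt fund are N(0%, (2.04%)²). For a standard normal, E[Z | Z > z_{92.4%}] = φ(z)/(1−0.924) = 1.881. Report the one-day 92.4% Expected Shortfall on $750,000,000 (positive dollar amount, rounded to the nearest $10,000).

ES = 2.04% × 1.881 = 3.837%.
On $750,000,000: 0.03837 × $750,000,000 = $28,777,500.

$28,780,000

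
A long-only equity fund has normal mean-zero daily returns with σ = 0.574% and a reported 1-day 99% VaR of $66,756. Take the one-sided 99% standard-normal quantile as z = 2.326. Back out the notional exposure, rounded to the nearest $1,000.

VaR as a fraction of value: z·σ = 2.326 × 0.574% = 1.33512%.
Position = $66,756 / 0.0133512 = $4,999,985.

$5,000,000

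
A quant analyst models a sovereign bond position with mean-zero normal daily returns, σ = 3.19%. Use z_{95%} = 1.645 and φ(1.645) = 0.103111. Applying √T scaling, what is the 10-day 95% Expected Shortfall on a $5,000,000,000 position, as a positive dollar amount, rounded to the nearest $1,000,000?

$1,040,000,000

σ_{10d} = 3.19% × √10 = 10.088%.
ES multiplier = φ(z)/(1−α) = 0.103111/0.05 = 2.062.
ES = 10.088% × 2.062 = 20.801%; on $5,000,000,000: $1,040,050,000.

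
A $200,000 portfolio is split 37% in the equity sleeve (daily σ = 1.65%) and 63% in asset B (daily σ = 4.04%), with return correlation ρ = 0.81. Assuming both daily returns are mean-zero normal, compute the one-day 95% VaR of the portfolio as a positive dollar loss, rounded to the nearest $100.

$10,100

σ_p² = 0.37²·1.65² + 0.63²·4.04² + 2·0.81·0.37·0.63·1.65·4.04 = 9.3680 (%²).
σ_p = √9.3680 = 3.061%.
At 95%, z = 1.645.
VaR = 1.645 × 3.061% = 5.035%; on $200,000 that is $10,070.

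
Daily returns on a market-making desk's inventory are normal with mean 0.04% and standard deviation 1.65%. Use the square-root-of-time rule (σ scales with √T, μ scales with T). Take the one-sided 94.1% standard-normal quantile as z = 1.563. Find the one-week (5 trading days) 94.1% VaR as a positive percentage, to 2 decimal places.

σ_{5d} = 1.65% × √5 = 3.690%; μ_{5d} = 5 × 0.04% = 0.200%.
VaR = −(0.200%) + 1.563 × 3.690% = 5.567%.

5.57%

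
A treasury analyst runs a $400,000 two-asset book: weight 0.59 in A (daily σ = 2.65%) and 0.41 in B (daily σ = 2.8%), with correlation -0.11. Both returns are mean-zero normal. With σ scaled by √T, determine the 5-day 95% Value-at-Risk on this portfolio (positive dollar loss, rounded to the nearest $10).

$27,000

σ_p = √(0.59²·2.65² + 0.41²·2.8² + 2·-0.11·0.59·0.41·2.65·2.8) = 1.835%.
σ_{5d} = 1.835% × √5 = 4.103%.
z(95%) = 1.645.
VaR = 1.645 × 4.103% = 6.749%; on $400,000 that is $26,996.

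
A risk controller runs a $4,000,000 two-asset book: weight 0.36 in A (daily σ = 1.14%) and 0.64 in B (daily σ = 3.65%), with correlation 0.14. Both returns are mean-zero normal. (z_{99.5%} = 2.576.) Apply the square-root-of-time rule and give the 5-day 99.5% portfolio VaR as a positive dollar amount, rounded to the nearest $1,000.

$559,000

σ_p = √(0.36²·1.14² + 0.64²·3.65² + 2·0.14·0.36·0.64·1.14·3.65) = 2.428%.
σ_{5d} = 2.428% × √5 = 5.429%.
VaR = 2.576 × 5.429% = 13.985%; on $4,000,000 that is $559,400.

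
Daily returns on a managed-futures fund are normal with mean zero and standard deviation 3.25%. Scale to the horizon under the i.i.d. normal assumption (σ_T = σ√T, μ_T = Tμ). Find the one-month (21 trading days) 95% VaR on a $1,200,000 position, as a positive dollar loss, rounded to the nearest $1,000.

At 95%, z = 1.645.
σ_{21d} = 3.25% × √21 = 14.893%.
VaR = 1.645 × 14.893% = 24.499%.
On $1,200,000: 0.24499 × $1,200,000 = $293,988.

$294,000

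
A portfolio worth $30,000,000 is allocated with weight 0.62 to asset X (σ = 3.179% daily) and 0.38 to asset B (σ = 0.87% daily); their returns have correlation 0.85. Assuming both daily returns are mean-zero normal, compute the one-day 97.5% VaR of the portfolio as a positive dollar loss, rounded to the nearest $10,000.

σ_p² = 0.62²·3.179² + 0.38²·0.87² + 2·0.85·0.62·0.38·3.179·0.87 = 5.1018 (%²).
σ_p = √5.1018 = 2.259%.
At 97.5%, z = 1.960.
VaR = 1.960 × 2.259% = 4.428%; on $30,000,000 that is $1,328,400.

$1,330,000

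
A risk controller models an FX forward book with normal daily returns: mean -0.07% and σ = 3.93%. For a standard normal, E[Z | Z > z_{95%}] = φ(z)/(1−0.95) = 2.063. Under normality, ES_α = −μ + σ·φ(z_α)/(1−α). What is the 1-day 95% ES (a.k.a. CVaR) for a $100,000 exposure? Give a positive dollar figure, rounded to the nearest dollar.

$8,178

ES = −(-0.07%) + 3.93% × 2.063 = 8.178%.
On $100,000: 0.08178 × $100,000 = $8,178.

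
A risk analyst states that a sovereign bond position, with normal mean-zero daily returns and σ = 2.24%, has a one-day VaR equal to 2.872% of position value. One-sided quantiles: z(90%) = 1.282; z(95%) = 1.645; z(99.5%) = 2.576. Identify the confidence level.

90%

Implied z = VaR/σ = 2.872 / 2.24 = 1.282.
This matches z(90%) = 1.282.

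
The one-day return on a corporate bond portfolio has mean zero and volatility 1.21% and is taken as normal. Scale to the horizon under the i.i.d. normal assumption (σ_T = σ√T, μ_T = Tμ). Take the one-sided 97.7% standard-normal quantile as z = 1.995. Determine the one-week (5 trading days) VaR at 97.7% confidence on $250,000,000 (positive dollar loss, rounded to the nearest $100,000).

$13,500,000

σ_{5d} = 1.21% × √5 = 2.706%.
VaR = 1.995 × 2.706% = 5.398%.
On $250,000,000: 0.05398 × $250,000,000 = $13,495,000.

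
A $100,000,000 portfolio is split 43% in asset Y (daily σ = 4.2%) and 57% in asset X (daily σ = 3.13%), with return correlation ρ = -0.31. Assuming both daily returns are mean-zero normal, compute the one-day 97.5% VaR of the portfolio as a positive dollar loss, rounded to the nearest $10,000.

$4,130,000

σ_p² = 0.43²·4.2² + 0.57²·3.13² + 2·-0.31·0.43·0.57·4.2·3.13 = 4.4470 (%²).
σ_p = √4.4470 = 2.109%.
At 97.5%, z = 1.960.
VaR = 1.960 × 2.109% = 4.134%; on $100,000,000 that is $4,134,000.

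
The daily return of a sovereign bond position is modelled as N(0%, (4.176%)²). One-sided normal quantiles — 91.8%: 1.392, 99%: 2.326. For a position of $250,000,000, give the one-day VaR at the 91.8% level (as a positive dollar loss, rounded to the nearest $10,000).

VaR = z·σ = 1.392 × 4.176% = 5.813%.
On $250,000,000: 0.05813 × $250,000,000 = $14,532,500.

$14,530,000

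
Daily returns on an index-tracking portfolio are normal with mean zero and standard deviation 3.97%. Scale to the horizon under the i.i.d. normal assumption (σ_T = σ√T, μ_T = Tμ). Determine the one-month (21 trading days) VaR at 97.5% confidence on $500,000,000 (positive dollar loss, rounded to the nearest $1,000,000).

At 97.5%, z = 1.960.
σ_{21d} = 3.97% × √21 = 18.193%.
VaR = 1.960 × 18.193% = 35.658%.
On $500,000,000: 0.35658 × $500,000,000 = $178,290,000.

$178,000,000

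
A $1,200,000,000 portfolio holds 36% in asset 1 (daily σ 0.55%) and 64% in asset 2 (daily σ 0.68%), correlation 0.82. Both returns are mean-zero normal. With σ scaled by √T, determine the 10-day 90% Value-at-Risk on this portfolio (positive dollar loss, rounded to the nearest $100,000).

$29,600,000

σ_p = √(0.36²·0.55² + 0.64²·0.68² + 2·0.82·0.36·0.64·0.55·0.68) = 0.608%.
σ_{10d} = 0.608% × √10 = 1.923%.
z(90%) = 1.282.
VaR = 1.282 × 1.923% = 2.465%; on $1,200,000,000 that is $29,580,000.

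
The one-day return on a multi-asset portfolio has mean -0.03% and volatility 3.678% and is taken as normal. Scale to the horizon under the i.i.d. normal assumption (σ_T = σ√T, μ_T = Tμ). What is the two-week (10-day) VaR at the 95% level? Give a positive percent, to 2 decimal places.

At 95%, z = 1.645.
σ_{10d} = 3.678% × √10 = 11.631%; μ_{10d} = 10 × -0.03% = -0.300%.
VaR = −(-0.300%) + 1.645 × 11.631% = 19.433%.

19.43%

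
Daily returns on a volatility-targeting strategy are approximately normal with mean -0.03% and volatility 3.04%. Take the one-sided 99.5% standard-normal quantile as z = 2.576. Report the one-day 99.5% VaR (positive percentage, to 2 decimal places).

7.86%

VaR = −μ + z·σ = −(-0.03%) + 2.576 × 3.04% = 7.861%.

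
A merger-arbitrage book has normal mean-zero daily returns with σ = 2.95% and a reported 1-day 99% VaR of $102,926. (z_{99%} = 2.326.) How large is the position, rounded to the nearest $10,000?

$1,500,000

VaR as a fraction of value: z·σ = 2.326 × 2.95% = 6.8617%.
Position = $102,926 / 0.068617 = $1,500,007.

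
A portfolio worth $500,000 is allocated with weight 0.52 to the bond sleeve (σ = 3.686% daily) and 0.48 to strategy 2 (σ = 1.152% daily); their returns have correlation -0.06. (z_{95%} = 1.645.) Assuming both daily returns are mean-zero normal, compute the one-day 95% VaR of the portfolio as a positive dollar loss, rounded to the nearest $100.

σ_p² = 0.52²·3.686² + 0.48²·1.152² + 2·-0.06·0.52·0.48·3.686·1.152 = 3.8524 (%²).
σ_p = √3.8524 = 1.963%.
VaR = 1.645 × 1.963% = 3.229%; on $500,000 that is $16,145.

$16,100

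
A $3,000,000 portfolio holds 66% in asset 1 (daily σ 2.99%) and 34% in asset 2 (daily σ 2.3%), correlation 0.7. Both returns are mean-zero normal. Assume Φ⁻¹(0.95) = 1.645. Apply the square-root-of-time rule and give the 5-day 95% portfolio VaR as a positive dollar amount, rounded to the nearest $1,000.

$285,000

σ_p = √(0.66²·2.99² + 0.34²·2.3² + 2·0.7·0.66·0.34·2.99·2.3) = 2.582%.
σ_{5d} = 2.582% × √5 = 5.774%.
VaR = 1.645 × 5.774% = 9.498%; on $3,000,000 that is $284,940.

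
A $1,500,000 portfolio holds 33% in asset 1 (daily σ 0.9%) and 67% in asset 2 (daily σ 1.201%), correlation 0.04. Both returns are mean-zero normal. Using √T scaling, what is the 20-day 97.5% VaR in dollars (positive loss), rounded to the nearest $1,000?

$114,000

σ_p = √(0.33²·0.9² + 0.67²·1.201² + 2·0.04·0.33·0.67·0.9·1.201) = 0.869%.
σ_{20d} = 0.869% × √20 = 3.886%.
z(97.5%) = 1.960.
VaR = 1.960 × 3.886% = 7.617%; on $1,500,000 that is $114,255.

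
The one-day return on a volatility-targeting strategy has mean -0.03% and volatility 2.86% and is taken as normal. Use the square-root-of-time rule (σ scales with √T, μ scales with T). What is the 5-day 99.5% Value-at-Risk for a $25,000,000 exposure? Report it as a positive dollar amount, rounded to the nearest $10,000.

$4,160,000

At 99.5%, z = 2.576.
σ_{5d} = 2.86% × √5 = 6.395%; μ_{5d} = 5 × -0.03% = -0.150%.
VaR = −(-0.150%) + 2.576 × 6.395% = 16.624%.
On $25,000,000: 0.16624 × $25,000,000 = $4,156,000.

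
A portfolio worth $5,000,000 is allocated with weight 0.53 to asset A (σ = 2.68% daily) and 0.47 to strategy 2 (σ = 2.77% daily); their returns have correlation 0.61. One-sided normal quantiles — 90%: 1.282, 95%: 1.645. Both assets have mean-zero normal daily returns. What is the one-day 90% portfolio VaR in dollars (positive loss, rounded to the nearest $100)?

σ_p² = 0.53²·2.68² + 0.47²·2.77² + 2·0.61·0.53·0.47·2.68·2.77 = 5.9685 (%²).
σ_p = √5.9685 = 2.443%.
VaR = 1.282 × 2.443% = 3.132%; on $5,000,000 that is $156,600.

$156,600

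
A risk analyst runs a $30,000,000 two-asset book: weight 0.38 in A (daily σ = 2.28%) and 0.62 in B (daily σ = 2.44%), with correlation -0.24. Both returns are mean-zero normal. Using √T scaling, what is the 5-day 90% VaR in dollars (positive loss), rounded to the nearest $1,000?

σ_p = √(0.38²·2.28² + 0.62²·2.44² + 2·-0.24·0.38·0.62·2.28·2.44) = 1.552%.
σ_{5d} = 1.552% × √5 = 3.470%.
z(90%) = 1.282.
VaR = 1.282 × 3.470% = 4.449%; on $30,000,000 that is $1,334,700.

$1,335,000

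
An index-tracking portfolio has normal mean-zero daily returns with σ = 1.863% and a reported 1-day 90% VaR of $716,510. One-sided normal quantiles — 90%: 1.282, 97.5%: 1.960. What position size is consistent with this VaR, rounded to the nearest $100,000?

$30,000,000

VaR as a fraction of value: z·σ = 1.282 × 1.863% = 2.38837%.
Position = $716,510 / 0.0238837 = $30,000,008.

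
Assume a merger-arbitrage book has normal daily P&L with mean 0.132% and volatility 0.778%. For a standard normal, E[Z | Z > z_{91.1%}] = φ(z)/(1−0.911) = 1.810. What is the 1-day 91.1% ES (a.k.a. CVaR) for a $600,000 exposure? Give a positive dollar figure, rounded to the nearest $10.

$7,660

ES = −(0.132%) + 0.778% × 1.810 = 1.276%.
On $600,000: 0.01276 × $600,000 = $7,656.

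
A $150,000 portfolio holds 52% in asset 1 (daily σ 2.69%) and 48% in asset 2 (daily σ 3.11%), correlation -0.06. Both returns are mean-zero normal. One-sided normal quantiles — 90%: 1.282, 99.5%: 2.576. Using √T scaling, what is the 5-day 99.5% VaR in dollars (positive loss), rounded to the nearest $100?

$17,100

σ_p = √(0.52²·2.69² + 0.48²·3.11² + 2·-0.06·0.52·0.48·2.69·3.11) = 1.984%.
σ_{5d} = 1.984% × √5 = 4.436%.
VaR = 2.576 × 4.436% = 11.427%; on $150,000 that is $17,140.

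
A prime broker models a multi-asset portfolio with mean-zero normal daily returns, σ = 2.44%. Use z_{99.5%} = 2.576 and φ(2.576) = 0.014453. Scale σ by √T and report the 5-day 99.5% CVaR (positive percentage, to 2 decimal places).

15.77%

σ_{5d} = 2.44% × √5 = 5.456%.
ES multiplier = φ(z)/(1−α) = 0.014453/0.005 = 2.891.
ES = 5.456% × 2.891 = 15.773%.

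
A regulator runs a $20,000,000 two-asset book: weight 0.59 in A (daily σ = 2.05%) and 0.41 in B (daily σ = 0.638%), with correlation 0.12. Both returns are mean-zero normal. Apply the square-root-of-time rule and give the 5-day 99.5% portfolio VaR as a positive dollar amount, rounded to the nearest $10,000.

σ_p = √(0.59²·2.05² + 0.41²·0.638² + 2·0.12·0.59·0.41·2.05·0.638) = 1.268%.
σ_{5d} = 1.268% × √5 = 2.835%.
z(99.5%) = 2.576.
VaR = 2.576 × 2.835% = 7.303%; on $20,000,000 that is $1,460,600.

$1,460,000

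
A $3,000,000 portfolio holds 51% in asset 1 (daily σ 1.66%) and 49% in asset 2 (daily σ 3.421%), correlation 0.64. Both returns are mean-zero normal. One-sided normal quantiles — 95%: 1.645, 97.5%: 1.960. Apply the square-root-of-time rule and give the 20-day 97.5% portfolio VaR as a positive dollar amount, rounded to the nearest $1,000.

$608,000

σ_p = √(0.51²·1.66² + 0.49²·3.421² + 2·0.64·0.51·0.49·1.66·3.421) = 2.312%.
σ_{20d} = 2.312% × √20 = 10.340%.
VaR = 1.960 × 10.340% = 20.266%; on $3,000,000 that is $607,980.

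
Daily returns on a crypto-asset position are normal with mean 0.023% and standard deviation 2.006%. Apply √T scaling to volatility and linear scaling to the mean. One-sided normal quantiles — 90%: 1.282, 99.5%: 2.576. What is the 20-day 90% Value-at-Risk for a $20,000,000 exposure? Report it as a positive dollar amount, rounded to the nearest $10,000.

σ_{20d} = 2.006% × √20 = 8.971%; μ_{20d} = 20 × 0.023% = 0.460%.
VaR = −(0.460%) + 1.282 × 8.971% = 11.041%.
On $20,000,000: 0.11041 × $20,000,000 = $2,208,200.

$2,210,000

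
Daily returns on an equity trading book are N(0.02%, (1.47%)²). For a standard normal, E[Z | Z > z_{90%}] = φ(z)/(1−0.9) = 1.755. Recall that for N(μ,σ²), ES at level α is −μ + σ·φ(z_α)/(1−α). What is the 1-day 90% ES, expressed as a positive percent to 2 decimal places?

2.56%

ES = −(0.02%) + 1.47% × 1.755 = 2.560%.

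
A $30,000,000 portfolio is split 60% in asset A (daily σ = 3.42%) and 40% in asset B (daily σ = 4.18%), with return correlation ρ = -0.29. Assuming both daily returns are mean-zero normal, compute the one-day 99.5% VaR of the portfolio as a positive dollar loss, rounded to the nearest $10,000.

$1,730,000

σ_p² = 0.6²·3.42² + 0.4²·4.18² + 2·-0.29·0.6·0.4·3.42·4.18 = 5.0163 (%²).
σ_p = √5.0163 = 2.240%.
At 99.5%, z = 2.576.
VaR = 2.576 × 2.240% = 5.770%; on $30,000,000 that is $1,731,000.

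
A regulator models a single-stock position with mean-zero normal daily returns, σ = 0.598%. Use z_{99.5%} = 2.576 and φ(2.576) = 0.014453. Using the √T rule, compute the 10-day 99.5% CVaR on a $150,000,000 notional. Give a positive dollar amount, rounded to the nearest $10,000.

$8,200,000

σ_{10d} = 0.598% × √10 = 1.891%.
ES multiplier = φ(z)/(1−α) = 0.014453/0.005 = 2.891.
ES = 1.891% × 2.891 = 5.467%; on $150,000,000: $8,200,500.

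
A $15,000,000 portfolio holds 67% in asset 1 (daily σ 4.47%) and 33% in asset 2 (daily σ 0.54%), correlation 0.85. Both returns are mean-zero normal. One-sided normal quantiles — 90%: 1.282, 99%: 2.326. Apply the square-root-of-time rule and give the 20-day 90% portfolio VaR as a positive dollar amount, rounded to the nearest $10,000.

σ_p = √(0.67²·4.47² + 0.33²·0.54² + 2·0.85·0.67·0.33·4.47·0.54) = 3.148%.
σ_{20d} = 3.148% × √20 = 14.078%.
VaR = 1.282 × 14.078% = 18.048%; on $15,000,000 that is $2,707,200.

$2,710,000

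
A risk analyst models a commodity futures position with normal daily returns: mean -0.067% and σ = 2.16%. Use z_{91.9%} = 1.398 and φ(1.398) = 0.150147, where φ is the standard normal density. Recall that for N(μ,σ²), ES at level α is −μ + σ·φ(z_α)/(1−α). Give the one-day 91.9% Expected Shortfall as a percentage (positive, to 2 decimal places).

4.07%

Tail multiplier: φ(z)/(1−α) = 0.150147 / 0.081 = 1.854.
ES = −(-0.067%) + 2.16% × 1.854 = 4.072%.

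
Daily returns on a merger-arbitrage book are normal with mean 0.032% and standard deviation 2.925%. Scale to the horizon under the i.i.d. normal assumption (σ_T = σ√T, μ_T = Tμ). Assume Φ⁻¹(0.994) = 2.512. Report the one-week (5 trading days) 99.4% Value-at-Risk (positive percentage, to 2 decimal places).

σ_{5d} = 2.925% × √5 = 6.540%; μ_{5d} = 5 × 0.032% = 0.160%.
VaR = −(0.160%) + 2.512 × 6.540% = 16.268%.

16.27%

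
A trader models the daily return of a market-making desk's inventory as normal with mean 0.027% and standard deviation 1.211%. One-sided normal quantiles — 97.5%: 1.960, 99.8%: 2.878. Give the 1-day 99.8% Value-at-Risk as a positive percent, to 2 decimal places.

VaR = −μ + z·σ = −(0.027%) + 2.878 × 1.211% = 3.458%.

3.46%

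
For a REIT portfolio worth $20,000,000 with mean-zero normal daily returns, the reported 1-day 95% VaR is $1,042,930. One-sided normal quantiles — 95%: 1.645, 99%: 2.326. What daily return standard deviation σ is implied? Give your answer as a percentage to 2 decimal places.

VaR as a fraction: $1,042,930 / $20,000,000 = 5.215%.
σ = VaR / z = 5.215% / 1.645 = 3.170%.

3.17%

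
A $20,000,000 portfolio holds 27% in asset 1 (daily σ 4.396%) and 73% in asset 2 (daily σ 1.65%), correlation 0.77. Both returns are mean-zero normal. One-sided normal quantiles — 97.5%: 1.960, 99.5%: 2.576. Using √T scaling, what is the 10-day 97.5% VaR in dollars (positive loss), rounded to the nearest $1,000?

$2,789,000

σ_p = √(0.27²·4.396² + 0.73²·1.65² + 2·0.77·0.27·0.73·4.396·1.65) = 2.250%.
σ_{10d} = 2.250% × √10 = 7.115%.
VaR = 1.960 × 7.115% = 13.945%; on $20,000,000 that is $2,789,000.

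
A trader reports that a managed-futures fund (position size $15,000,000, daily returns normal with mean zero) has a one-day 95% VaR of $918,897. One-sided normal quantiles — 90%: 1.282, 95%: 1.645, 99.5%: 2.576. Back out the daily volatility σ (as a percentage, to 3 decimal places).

3.724%

VaR as a fraction: $918,897 / $15,000,000 = 6.126%.
σ = VaR / z = 6.126% / 1.645 = 3.724%.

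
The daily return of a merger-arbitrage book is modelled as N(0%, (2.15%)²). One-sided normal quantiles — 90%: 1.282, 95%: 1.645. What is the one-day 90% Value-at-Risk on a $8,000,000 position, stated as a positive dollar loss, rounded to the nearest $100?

VaR = z·σ = 1.282 × 2.15% = 2.756%.
On $8,000,000: 0.02756 × $8,000,000 = $220,480.

$220,500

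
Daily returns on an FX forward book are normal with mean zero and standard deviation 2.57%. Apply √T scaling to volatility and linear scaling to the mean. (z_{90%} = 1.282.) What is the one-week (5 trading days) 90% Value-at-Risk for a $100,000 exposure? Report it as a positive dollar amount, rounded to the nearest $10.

$7,370

σ_{5d} = 2.57% × √5 = 5.747%.
VaR = 1.282 × 5.747% = 7.368%.
On $100,000: 0.07368 × $100,000 = $7,368.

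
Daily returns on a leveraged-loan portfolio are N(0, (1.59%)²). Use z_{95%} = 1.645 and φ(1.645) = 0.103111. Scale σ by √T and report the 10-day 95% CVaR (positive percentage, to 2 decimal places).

10.37%

σ_{10d} = 1.59% × √10 = 5.028%.
ES multiplier = φ(z)/(1−α) = 0.103111/0.05 = 2.062.
ES = 5.028% × 2.062 = 10.368%.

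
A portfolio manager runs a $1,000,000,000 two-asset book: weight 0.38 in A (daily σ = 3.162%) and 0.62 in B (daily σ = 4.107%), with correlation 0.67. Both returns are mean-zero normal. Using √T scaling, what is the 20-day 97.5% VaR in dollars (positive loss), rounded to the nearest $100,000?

$304,000,000

σ_p = √(0.38²·3.162² + 0.62²·4.107² + 2·0.67·0.38·0.62·3.162·4.107) = 3.468%.
σ_{20d} = 3.468% × √20 = 15.509%.
z(97.5%) = 1.960.
VaR = 1.960 × 15.509% = 30.398%; on $1,000,000,000 that is $303,980,000.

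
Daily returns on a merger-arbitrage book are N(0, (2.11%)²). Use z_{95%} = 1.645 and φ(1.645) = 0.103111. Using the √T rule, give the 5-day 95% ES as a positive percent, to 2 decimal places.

9.73%

σ_{5d} = 2.11% × √5 = 4.718%.
ES multiplier = φ(z)/(1−α) = 0.103111/0.05 = 2.062.
ES = 4.718% × 2.062 = 9.729%.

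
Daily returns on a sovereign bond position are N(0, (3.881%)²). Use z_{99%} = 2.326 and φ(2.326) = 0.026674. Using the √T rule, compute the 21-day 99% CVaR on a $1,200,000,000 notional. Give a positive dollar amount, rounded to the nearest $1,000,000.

$569,000,000

σ_{21d} = 3.881% × √21 = 17.785%.
ES multiplier = φ(z)/(1−α) = 0.026674/0.01 = 2.667.
ES = 17.785% × 2.667 = 47.433%; on $1,200,000,000: $569,196,000.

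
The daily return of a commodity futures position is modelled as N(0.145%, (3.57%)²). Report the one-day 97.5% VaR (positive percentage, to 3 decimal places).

At 97.5% one-sided, z = 1.960.
VaR = −μ + z·σ = −(0.145%) + 1.960 × 3.57% = 6.852%.

6.852%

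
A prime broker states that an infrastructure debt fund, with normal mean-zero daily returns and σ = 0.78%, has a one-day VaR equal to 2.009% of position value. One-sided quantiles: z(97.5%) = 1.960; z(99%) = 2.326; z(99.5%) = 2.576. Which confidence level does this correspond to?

Implied z = VaR/σ = 2.009 / 0.78 = 2.576.
This matches z(99.5%) = 2.576.

99.5%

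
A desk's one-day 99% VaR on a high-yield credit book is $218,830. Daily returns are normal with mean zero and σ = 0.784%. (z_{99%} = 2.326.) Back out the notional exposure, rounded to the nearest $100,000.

VaR as a fraction of value: z·σ = 2.326 × 0.784% = 1.82358%.
Position = $218,830 / 0.0182358 = $11,999,996.

$12,000,000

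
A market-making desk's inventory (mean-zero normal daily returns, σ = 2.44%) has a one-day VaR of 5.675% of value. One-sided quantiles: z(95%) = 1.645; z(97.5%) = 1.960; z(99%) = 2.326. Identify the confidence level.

Implied z = VaR/σ = 5.675 / 2.44 = 2.326.
This matches z(99%) = 2.326.

99%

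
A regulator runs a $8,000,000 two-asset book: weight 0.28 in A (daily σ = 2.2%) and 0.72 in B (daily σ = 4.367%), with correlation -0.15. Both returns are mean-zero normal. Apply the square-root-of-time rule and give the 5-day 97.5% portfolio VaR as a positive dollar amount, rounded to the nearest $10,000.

$1,090,000

σ_p = √(0.28²·2.2² + 0.72²·4.367² + 2·-0.15·0.28·0.72·2.2·4.367) = 3.112%.
σ_{5d} = 3.112% × √5 = 6.959%.
z(97.5%) = 1.960.
VaR = 1.960 × 6.959% = 13.640%; on $8,000,000 that is $1,091,200.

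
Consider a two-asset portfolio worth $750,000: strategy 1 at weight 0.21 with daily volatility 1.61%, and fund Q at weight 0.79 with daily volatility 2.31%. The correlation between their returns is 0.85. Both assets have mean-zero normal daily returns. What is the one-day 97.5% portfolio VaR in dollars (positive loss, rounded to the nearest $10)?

σ_p² = 0.21²·1.61² + 0.79²·2.31² + 2·0.85·0.21·0.79·1.61·2.31 = 4.4935 (%²).
σ_p = √4.4935 = 2.120%.
At 97.5%, z = 1.960.
VaR = 1.960 × 2.120% = 4.155%; on $750,000 that is $31,163.

$31,160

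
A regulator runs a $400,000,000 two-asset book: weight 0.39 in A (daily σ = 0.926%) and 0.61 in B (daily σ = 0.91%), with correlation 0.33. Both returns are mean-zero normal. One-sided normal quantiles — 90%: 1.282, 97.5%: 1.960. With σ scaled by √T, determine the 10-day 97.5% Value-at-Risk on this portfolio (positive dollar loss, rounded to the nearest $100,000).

$18,700,000

σ_p = √(0.39²·0.926² + 0.61²·0.91² + 2·0.33·0.39·0.61·0.926·0.91) = 0.756%.
σ_{10d} = 0.756% × √10 = 2.391%.
VaR = 1.960 × 2.391% = 4.686%; on $400,000,000 that is $18,744,000.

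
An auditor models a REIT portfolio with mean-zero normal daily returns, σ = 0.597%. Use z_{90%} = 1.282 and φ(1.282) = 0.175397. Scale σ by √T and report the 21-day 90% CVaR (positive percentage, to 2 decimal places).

4.80%

σ_{21d} = 0.597% × √21 = 2.736%.
ES multiplier = φ(z)/(1−α) = 0.175397/0.1 = 1.754.
ES = 2.736% × 1.754 = 4.799%.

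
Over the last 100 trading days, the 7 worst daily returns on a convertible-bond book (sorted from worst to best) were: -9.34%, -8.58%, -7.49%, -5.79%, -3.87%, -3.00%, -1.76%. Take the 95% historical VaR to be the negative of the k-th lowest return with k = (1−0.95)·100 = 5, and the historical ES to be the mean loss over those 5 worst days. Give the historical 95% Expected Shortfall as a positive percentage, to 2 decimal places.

The 5 worst returns sum to -35.07%.
ES = −(-35.07%) / 5 = 7.014% ≈ 7.01%.

7.01%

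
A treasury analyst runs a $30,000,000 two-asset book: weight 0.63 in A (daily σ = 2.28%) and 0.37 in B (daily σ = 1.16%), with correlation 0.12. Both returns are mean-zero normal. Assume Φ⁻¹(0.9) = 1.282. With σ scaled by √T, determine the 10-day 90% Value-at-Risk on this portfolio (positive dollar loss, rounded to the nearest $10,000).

$1,880,000

σ_p = √(0.63²·2.28² + 0.37²·1.16² + 2·0.12·0.63·0.37·2.28·1.16) = 1.548%.
σ_{10d} = 1.548% × √10 = 4.895%.
VaR = 1.282 × 4.895% = 6.275%; on $30,000,000 that is $1,882,500.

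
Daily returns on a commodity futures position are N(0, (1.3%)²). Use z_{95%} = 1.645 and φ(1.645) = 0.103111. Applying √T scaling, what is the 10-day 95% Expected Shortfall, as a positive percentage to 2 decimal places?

8.48%

σ_{10d} = 1.3% × √10 = 4.111%.
ES multiplier = φ(z)/(1−α) = 0.103111/0.05 = 2.062.
ES = 4.111% × 2.062 = 8.477%.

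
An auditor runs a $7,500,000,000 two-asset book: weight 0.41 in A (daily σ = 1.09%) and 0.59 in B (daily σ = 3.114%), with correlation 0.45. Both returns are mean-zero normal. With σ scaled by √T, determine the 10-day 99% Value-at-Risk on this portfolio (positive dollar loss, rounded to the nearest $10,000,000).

$1,150,000,000

σ_p = √(0.41²·1.09² + 0.59²·3.114² + 2·0.45·0.41·0.59·1.09·3.114) = 2.077%.
σ_{10d} = 2.077% × √10 = 6.568%.
z(99%) = 2.326.
VaR = 2.326 × 6.568% = 15.277%; on $7,500,000,000 that is $1,145,775,000.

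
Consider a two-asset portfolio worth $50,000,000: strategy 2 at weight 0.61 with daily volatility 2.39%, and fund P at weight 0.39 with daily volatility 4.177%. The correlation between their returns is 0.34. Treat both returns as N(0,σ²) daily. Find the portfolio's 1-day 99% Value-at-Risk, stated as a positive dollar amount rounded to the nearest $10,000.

$2,940,000

σ_p² = 0.61²·2.39² + 0.39²·4.177² + 2·0.34·0.61·0.39·2.39·4.177 = 6.3942 (%²).
σ_p = √6.3942 = 2.529%.
At 99%, z = 2.326.
VaR = 2.326 × 2.529% = 5.882%; on $50,000,000 that is $2,941,000.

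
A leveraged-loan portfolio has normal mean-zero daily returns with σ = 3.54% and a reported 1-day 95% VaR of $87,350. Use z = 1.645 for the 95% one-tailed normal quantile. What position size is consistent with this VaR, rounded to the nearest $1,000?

VaR as a fraction of value: z·σ = 1.645 × 3.54% = 5.8233%.
Position = $87,350 / 0.058233 = $1,500,009.

$1,500,000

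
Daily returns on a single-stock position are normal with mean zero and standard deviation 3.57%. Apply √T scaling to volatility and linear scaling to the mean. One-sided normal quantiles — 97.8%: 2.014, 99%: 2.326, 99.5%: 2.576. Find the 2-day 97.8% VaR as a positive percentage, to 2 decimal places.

10.17%

σ_{2d} = 3.57% × √2 = 5.049%.
VaR = 2.014 × 5.049% = 10.169%.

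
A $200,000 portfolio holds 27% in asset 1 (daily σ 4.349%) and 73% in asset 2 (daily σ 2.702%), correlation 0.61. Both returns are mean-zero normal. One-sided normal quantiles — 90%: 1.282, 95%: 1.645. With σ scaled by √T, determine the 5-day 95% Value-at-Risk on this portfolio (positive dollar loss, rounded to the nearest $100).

$20,900

σ_p = √(0.27²·4.349² + 0.73²·2.702² + 2·0.61·0.27·0.73·4.349·2.702) = 2.845%.
σ_{5d} = 2.845% × √5 = 6.362%.
VaR = 1.645 × 6.362% = 10.465%; on $200,000 that is $20,930.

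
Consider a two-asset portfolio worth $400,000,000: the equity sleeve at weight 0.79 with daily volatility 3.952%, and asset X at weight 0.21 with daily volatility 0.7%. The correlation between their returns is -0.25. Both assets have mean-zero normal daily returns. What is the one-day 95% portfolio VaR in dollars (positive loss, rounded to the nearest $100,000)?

σ_p² = 0.79²·3.952² + 0.21²·0.7² + 2·-0.25·0.79·0.21·3.952·0.7 = 9.5395 (%²).
σ_p = √9.5395 = 3.089%.
At 95%, z = 1.645.
VaR = 1.645 × 3.089% = 5.081%; on $400,000,000 that is $20,324,000.

$20,300,000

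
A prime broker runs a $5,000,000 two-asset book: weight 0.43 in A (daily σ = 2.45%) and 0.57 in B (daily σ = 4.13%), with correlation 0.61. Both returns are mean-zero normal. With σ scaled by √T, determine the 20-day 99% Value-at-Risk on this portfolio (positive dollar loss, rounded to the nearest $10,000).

$1,620,000

σ_p = √(0.43²·2.45² + 0.57²·4.13² + 2·0.61·0.43·0.57·2.45·4.13) = 3.111%.
σ_{20d} = 3.111% × √20 = 13.913%.
z(99%) = 2.326.
VaR = 2.326 × 13.913% = 32.362%; on $5,000,000 that is $1,618,100.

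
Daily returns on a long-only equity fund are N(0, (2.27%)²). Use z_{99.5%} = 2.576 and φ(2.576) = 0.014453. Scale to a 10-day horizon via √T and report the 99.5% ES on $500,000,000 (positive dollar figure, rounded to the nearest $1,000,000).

σ_{10d} = 2.27% × √10 = 7.178%.
ES multiplier = φ(z)/(1−α) = 0.014453/0.005 = 2.891.
ES = 7.178% × 2.891 = 20.752%; on $500,000,000: $103,760,000.

$104,000,000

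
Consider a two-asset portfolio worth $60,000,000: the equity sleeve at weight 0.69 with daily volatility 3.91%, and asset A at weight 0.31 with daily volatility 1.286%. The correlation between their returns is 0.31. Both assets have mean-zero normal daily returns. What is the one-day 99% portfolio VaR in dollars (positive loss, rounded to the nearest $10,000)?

$3,970,000

σ_p² = 0.69²·3.91² + 0.31²·1.286² + 2·0.31·0.69·0.31·3.91·1.286 = 8.1044 (%²).
σ_p = √8.1044 = 2.847%.
At 99%, z = 2.326.
VaR = 2.326 × 2.847% = 6.622%; on $60,000,000 that is $3,973,200.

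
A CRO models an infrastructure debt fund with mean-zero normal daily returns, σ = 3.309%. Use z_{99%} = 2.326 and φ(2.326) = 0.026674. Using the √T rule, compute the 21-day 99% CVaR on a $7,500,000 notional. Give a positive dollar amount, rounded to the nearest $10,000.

σ_{21d} = 3.309% × √21 = 15.164%.
ES multiplier = φ(z)/(1−α) = 0.026674/0.01 = 2.667.
ES = 15.164% × 2.667 = 40.442%; on $7,500,000: $3,033,150.

$3,030,000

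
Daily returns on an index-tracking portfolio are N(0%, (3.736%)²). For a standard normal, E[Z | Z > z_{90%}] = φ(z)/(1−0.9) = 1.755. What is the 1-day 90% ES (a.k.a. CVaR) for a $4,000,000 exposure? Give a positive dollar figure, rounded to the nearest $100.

ES = 3.736% × 1.755 = 6.557%.
On $4,000,000: 0.06557 × $4,000,000 = $262,280.

$262,300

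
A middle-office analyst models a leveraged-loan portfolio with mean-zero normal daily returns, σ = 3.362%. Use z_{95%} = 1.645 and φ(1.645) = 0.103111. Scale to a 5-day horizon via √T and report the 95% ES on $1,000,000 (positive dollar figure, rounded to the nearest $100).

σ_{5d} = 3.362% × √5 = 7.518%.
ES multiplier = φ(z)/(1−α) = 0.103111/0.05 = 2.062.
ES = 7.518% × 2.062 = 15.502%; on $1,000,000: $155,020.

$155,000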